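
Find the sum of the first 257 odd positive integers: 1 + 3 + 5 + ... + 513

Sum of first n odd numbers = n²
= 257²
= 66049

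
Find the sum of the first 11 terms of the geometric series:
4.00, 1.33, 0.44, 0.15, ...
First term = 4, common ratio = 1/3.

Sₙ = a(1 - rⁿ) / (1 - r)
S_11 = 4(1 - (1/3)^11) / (1 - (1/3))
S_11 = 4(1 - (1/177147)) / (2/3)
S_11 = 354292/59049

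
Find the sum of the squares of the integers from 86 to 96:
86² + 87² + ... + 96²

Use ∑_{k=1}^{n} k² = n(n+1)(2n+1)/6, then subtract the first 85 terms.
∑_{k=1}^{96} k² = 96×97×193/6 = 299536
∑_{k=1}^{85} k² = 85×86×171/6 = 208335
∑_{k=86}^{96} k² = 299536 - 208335 = 91201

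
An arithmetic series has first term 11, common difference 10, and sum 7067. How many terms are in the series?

Using S = n/2 × [2a + (n-1)d]
7067 = n/2 × [2(11) + (n-1)(10)]
7067 = n/2 × [22 + 10n - 10]
14134 = n × [12 + 10n]
10n² + (12)n - 14134 = 0
Discriminant: Δ = (12)² - 4(10)(-14134) = 144 + 565360 = 565504
√Δ = 752
n = [-(12) + √Δ] / (2·10) = (-12 + 752) / 20 = 740 / 20 = 37
(The negative root is discarded since n must be a positive integer.)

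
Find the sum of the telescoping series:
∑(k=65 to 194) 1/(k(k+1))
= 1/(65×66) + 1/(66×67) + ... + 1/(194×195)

Partial fractions: 1/(k(k+1)) = 1/k - 1/(k+1)
The series telescopes:
= (1/65 - 1/66) + (1/66 - 1/67) + ... + (1/194 - 1/195)
= 1/65 - 1/195
= 2/195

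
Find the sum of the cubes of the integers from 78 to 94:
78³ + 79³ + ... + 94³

Use ∑_{k=1}^{n} k³ = [n(n+1)/2]², then subtract the first 77 terms.
∑_{k=1}^{94} k³ = [94×95/2]² = 4465² = 19936225
∑_{k=1}^{77} k³ = [77×78/2]² = 3003² = 9018009
∑_{k=78}^{94} k³ = 19936225 - 9018009 = 10918216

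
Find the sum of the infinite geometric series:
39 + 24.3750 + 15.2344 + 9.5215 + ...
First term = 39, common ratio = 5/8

For |r| < 1, S = a / (1 - r)
S = 39 / (1 - (5/8))
S = 39 / (3/8)
S = 104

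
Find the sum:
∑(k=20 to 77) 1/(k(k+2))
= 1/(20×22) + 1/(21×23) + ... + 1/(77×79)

Partial fractions: 1/(k(k+2)) = (1/2)[1/k - 1/(k+2)]
Telescoping leaves the first two and last two terms:
= (1/2)[1/20 + 1/21 - 1/78 - 1/79]
= 31117/862680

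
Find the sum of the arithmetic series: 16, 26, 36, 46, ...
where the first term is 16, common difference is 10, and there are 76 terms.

Sₙ = n/2 × (first + last)
Last term = a + (n-1)d = 16 + (76-1)×10 = 766
S_76 = 76/2 × (16 + 766)
S_76 = 76/2 × 782 = 29716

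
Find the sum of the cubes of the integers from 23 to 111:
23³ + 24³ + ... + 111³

Use ∑_{k=1}^{n} k³ = [n(n+1)/2]², then subtract the first 22 terms.
∑_{k=1}^{111} k³ = [111×112/2]² = 6216² = 38638656
∑_{k=1}^{22} k³ = [22×23/2]² = 253² = 64009
∑_{k=23}^{111} k³ = 38638656 - 64009 = 38574647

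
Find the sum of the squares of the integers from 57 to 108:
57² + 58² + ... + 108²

Use ∑_{k=1}^{n} k² = n(n+1)(2n+1)/6, then subtract the first 56 terms.
∑_{k=1}^{108} k² = 108×109×217/6 = 425754
∑_{k=1}^{56} k² = 56×57×113/6 = 60116
∑_{k=57}^{108} k² = 425754 - 60116 = 365638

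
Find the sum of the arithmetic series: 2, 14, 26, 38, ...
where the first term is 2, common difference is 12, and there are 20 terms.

Sₙ = n/2 × (first + last)
Last term = a + (n-1)d = 2 + (20-1)×12 = 230
S_20 = 20/2 × (2 + 230)
S_20 = 20/2 × 232 = 2320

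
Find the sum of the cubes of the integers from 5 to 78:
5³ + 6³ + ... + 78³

Use ∑_{k=1}^{n} k³ = [n(n+1)/2]², then subtract the first 4 terms.
∑_{k=1}^{78} k³ = [78×79/2]² = 3081² = 9492561
∑_{k=1}^{4} k³ = [4×5/2]² = 10² = 100
∑_{k=5}^{78} k³ = 9492561 - 100 = 9492461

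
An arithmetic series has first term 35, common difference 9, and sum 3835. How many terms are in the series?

Using S = n/2 × [2a + (n-1)d]
3835 = n/2 × [2(35) + (n-1)(9)]
3835 = n/2 × [70 + 9n - 9]
7670 = n × [61 + 9n]
9n² + (61)n - 7670 = 0
Discriminant: Δ = (61)² - 4(9)(-7670) = 3721 + 276120 = 279841
√Δ = 529
n = [-(61) + √Δ] / (2·9) = (-61 + 529) / 18 = 468 / 18 = 26
(The negative root is discarded since n must be a positive integer.)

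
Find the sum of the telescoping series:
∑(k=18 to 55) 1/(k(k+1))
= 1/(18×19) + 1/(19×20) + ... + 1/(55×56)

Partial fractions: 1/(k(k+1)) = 1/k - 1/(k+1)
The series telescopes:
= (1/18 - 1/19) + (1/19 - 1/20) + ... + (1/55 - 1/56)
= 1/18 - 1/56
= 19/504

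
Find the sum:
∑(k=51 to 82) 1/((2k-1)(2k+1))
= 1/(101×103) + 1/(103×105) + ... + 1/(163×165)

Partial fractions: 1/((2k-1)(2k+1)) = (1/2)[1/(2k-1) - 1/(2k+1)]
The series telescopes:
= (1/2)[1/101 - 1/165]
= 32/16665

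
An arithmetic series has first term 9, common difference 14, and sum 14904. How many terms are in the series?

Using S = n/2 × [2a + (n-1)d]
14904 = n/2 × [2(9) + (n-1)(14)]
14904 = n/2 × [18 + 14n - 14]
29808 = n × [4 + 14n]
14n² + (4)n - 29808 = 0
Discriminant: Δ = (4)² - 4(14)(-29808) = 16 + 1669248 = 1669264
√Δ = 1292
n = [-(4) + √Δ] / (2·14) = (-4 + 1292) / 28 = 1288 / 28 = 46
(The negative root is discarded since n must be a positive integer.)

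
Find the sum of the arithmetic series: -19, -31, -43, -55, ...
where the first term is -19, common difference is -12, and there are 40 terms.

Sₙ = n/2 × (first + last)
Last term = a + (n-1)d = -19 + (40-1)×(-12) = -487
S_40 = 40/2 × (-19 + (-487))
S_40 = 40/2 × (-506) = -10120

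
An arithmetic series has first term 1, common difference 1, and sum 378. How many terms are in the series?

Using S = n/2 × [2a + (n-1)d]
378 = n/2 × [2(1) + (n-1)(1)]
378 = n/2 × [2 + 1n - 1]
756 = n × [1 + 1n]
1n² + (1)n - 756 = 0
Discriminant: Δ = (1)² - 4(1)(-756) = 1 + 3024 = 3025
√Δ = 55
n = [-(1) + √Δ] / (2·1) = (-1 + 55) / 2 = 54 / 2 = 27
(The negative root is discarded since n must be a positive integer.)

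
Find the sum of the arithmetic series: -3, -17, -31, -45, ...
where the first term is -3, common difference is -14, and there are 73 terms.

Sₙ = n/2 × (first + last)
Last term = a + (n-1)d = -3 + (73-1)×(-14) = -1011
S_73 = 73/2 × (-3 + (-1011))
S_73 = 73/2 × (-1014) = -37011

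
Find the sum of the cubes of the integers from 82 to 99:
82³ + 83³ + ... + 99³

Use ∑_{k=1}^{n} k³ = [n(n+1)/2]², then subtract the first 81 terms.
∑_{k=1}^{99} k³ = [99×100/2]² = 4950² = 24502500
∑_{k=1}^{81} k³ = [81×82/2]² = 3321² = 11029041
∑_{k=82}^{99} k³ = 24502500 - 11029041 = 13473459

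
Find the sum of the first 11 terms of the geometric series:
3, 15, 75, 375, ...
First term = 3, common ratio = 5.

Sₙ = a(1 - rⁿ) / (1 - r)
S_11 = 3(1 - 5^11) / (1 - 5)
S_11 = 3(1 - 48828125) / (-4)
S_11 = 36621093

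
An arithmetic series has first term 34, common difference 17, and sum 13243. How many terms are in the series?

Using S = n/2 × [2a + (n-1)d]
13243 = n/2 × [2(34) + (n-1)(17)]
13243 = n/2 × [68 + 17n - 17]
26486 = n × [51 + 17n]
17n² + (51)n - 26486 = 0
Discriminant: Δ = (51)² - 4(17)(-26486) = 2601 + 1801048 = 1803649
√Δ = 1343
n = [-(51) + √Δ] / (2·17) = (-51 + 1343) / 34 = 1292 / 34 = 38
(The negative root is discarded since n must be a positive integer.)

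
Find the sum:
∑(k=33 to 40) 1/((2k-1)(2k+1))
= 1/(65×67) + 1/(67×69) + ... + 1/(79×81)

Partial fractions: 1/((2k-1)(2k+1)) = (1/2)[1/(2k-1) - 1/(2k+1)]
The series telescopes:
= (1/2)[1/65 - 1/81]
= 8/5265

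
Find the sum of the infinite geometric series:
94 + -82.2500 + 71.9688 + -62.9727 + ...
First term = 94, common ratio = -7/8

For |r| < 1, S = a / (1 - r)
S = 94 / (1 - (-7/8))
S = 94 / (15/8)
S = 752/15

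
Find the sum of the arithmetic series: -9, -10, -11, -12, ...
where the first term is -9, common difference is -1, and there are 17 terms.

Sₙ = n/2 × (first + last)
Last term = a + (n-1)d = -9 + (17-1)×(-1) = -25
S_17 = 17/2 × (-9 + (-25))
S_17 = 17/2 × (-34) = -289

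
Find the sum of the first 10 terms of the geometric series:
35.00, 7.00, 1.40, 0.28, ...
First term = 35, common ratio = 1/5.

Sₙ = a(1 - rⁿ) / (1 - r)
S_10 = 35(1 - (1/5)^10) / (1 - (1/5))
S_10 = 35(1 - (1/9765625)) / (4/5)
S_10 = 17089842/390625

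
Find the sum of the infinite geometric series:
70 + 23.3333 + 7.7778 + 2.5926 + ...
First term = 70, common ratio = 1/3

For |r| < 1, S = a / (1 - r)
S = 70 / (1 - (1/3))
S = 70 / (2/3)
S = 105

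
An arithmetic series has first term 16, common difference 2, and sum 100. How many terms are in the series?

Using S = n/2 × [2a + (n-1)d]
100 = n/2 × [2(16) + (n-1)(2)]
100 = n/2 × [32 + 2n - 2]
200 = n × [30 + 2n]
2n² + (30)n - 200 = 0
Discriminant: Δ = (30)² - 4(2)(-200) = 900 + 1600 = 2500
√Δ = 50
n = [-(30) + √Δ] / (2·2) = (-30 + 50) / 4 = 20 / 4 = 5
(The negative root is discarded since n must be a positive integer.)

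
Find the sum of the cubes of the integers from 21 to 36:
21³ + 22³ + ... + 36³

Use ∑_{k=1}^{n} k³ = [n(n+1)/2]², then subtract the first 20 terms.
∑_{k=1}^{36} k³ = [36×37/2]² = 666² = 443556
∑_{k=1}^{20} k³ = [20×21/2]² = 210² = 44100
∑_{k=21}^{36} k³ = 443556 - 44100 = 399456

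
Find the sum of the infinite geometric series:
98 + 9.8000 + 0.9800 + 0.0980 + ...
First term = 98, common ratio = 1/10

For |r| < 1, S = a / (1 - r)
S = 98 / (1 - (1/10))
S = 98 / (9/10)
S = 980/9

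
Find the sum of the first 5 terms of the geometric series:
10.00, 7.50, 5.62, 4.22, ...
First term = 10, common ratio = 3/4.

Sₙ = a(1 - rⁿ) / (1 - r)
S_5 = 10(1 - (3/4)^5) / (1 - (3/4))
S_5 = 10(1 - (243/1024)) / (1/4)
S_5 = 3905/128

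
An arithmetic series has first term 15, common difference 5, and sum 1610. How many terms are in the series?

Using S = n/2 × [2a + (n-1)d]
1610 = n/2 × [2(15) + (n-1)(5)]
1610 = n/2 × [30 + 5n - 5]
3220 = n × [25 + 5n]
5n² + (25)n - 3220 = 0
Discriminant: Δ = (25)² - 4(5)(-3220) = 625 + 64400 = 65025
√Δ = 255
n = [-(25) + √Δ] / (2·5) = (-25 + 255) / 10 = 230 / 10 = 23
(The negative root is discarded since n must be a positive integer.)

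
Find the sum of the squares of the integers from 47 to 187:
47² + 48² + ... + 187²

Use ∑_{k=1}^{n} k² = n(n+1)(2n+1)/6, then subtract the first 46 terms.
∑_{k=1}^{187} k² = 187×188×375/6 = 2197250
∑_{k=1}^{46} k² = 46×47×93/6 = 33511
∑_{k=47}^{187} k² = 2197250 - 33511 = 2163739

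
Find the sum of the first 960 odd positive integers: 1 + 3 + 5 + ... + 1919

Sum of first n odd numbers = n²
= 960²
= 921600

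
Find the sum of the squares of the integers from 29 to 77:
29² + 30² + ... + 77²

Use ∑_{k=1}^{n} k² = n(n+1)(2n+1)/6, then subtract the first 28 terms.
∑_{k=1}^{77} k² = 77×78×155/6 = 155155
∑_{k=1}^{28} k² = 28×29×57/6 = 7714
∑_{k=29}^{77} k² = 155155 - 7714 = 147441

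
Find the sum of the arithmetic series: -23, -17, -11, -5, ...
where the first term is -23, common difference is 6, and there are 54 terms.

Sₙ = n/2 × (first + last)
Last term = a + (n-1)d = -23 + (54-1)×6 = 295
S_54 = 54/2 × (-23 + 295)
S_54 = 54/2 × 272 = 7344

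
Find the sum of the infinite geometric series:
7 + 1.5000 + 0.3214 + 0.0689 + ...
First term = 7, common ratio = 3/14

For |r| < 1, S = a / (1 - r)
S = 7 / (1 - (3/14))
S = 7 / (11/14)
S = 98/11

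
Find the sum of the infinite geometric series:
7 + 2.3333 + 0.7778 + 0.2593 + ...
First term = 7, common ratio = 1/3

For |r| < 1, S = a / (1 - r)
S = 7 / (1 - (1/3))
S = 7 / (2/3)
S = 21/2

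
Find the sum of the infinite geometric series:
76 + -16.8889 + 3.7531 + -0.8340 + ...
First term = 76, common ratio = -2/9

For |r| < 1, S = a / (1 - r)
S = 76 / (1 - (-2/9))
S = 76 / (11/9)
S = 684/11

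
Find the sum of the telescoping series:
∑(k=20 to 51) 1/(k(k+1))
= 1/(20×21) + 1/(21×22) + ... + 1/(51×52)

Partial fractions: 1/(k(k+1)) = 1/k - 1/(k+1)
The series telescopes:
= (1/20 - 1/21) + (1/21 - 1/22) + ... + (1/51 - 1/52)
= 1/20 - 1/52
= 2/65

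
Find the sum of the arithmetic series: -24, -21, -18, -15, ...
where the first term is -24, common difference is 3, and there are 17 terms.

Sₙ = n/2 × (first + last)
Last term = a + (n-1)d = -24 + (17-1)×3 = 24
S_17 = 17/2 × (-24 + 24)
S_17 = 17/2 × 0 = 0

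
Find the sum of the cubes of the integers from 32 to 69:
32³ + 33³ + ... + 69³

Use ∑_{k=1}^{n} k³ = [n(n+1)/2]², then subtract the first 31 terms.
∑_{k=1}^{69} k³ = [69×70/2]² = 2415² = 5832225
∑_{k=1}^{31} k³ = [31×32/2]² = 496² = 246016
∑_{k=32}^{69} k³ = 5832225 - 246016 = 5586209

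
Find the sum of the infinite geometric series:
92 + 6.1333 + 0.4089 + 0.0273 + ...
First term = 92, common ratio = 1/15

For |r| < 1, S = a / (1 - r)
S = 92 / (1 - (1/15))
S = 92 / (14/15)
S = 690/7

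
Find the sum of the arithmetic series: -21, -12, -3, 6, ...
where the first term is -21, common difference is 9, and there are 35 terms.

Sₙ = n/2 × (first + last)
Last term = a + (n-1)d = -21 + (35-1)×9 = 285
S_35 = 35/2 × (-21 + 285)
S_35 = 35/2 × 264 = 4620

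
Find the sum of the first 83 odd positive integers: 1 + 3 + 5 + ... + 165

Sum of first n odd numbers = n²
= 83²
= 6889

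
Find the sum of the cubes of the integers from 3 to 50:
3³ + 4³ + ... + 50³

Use ∑_{k=1}^{n} k³ = [n(n+1)/2]², then subtract the first 2 terms.
∑_{k=1}^{50} k³ = [50×51/2]² = 1275² = 1625625
∑_{k=1}^{2} k³ = [2×3/2]² = 3² = 9
∑_{k=3}^{50} k³ = 1625625 - 9 = 1625616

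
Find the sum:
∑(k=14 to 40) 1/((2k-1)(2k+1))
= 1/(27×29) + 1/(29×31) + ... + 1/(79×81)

Partial fractions: 1/((2k-1)(2k+1)) = (1/2)[1/(2k-1) - 1/(2k+1)]
The series telescopes:
= (1/2)[1/27 - 1/81]
= 1/81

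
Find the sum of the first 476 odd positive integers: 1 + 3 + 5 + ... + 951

Sum of first n odd numbers = n²
= 476²
= 226576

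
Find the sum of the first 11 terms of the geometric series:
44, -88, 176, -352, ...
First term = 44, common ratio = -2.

Sₙ = a(1 - rⁿ) / (1 - r)
S_11 = 44(1 - (-2)^11) / (1 - (-2))
S_11 = 44(1 - (-2048)) / (3)
S_11 = 30052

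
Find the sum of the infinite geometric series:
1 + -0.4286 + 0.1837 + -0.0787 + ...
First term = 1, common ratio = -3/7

For |r| < 1, S = a / (1 - r)
S = 1 / (1 - (-3/7))
S = 1 / (10/7)
S = 7/10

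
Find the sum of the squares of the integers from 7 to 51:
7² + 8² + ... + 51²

Use ∑_{k=1}^{n} k² = n(n+1)(2n+1)/6, then subtract the first 6 terms.
∑_{k=1}^{51} k² = 51×52×103/6 = 45526
∑_{k=1}^{6} k² = 6×7×13/6 = 91
∑_{k=7}^{51} k² = 45526 - 91 = 45435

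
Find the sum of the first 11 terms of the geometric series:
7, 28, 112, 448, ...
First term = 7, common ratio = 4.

Sₙ = a(1 - rⁿ) / (1 - r)
S_11 = 7(1 - 4^11) / (1 - 4)
S_11 = 7(1 - 4194304) / (-3)
S_11 = 9786707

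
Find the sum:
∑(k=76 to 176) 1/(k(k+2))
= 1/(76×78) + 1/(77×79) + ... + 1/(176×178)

Partial fractions: 1/(k(k+2)) = (1/2)[1/k - 1/(k+2)]
Telescoping leaves the first two and last two terms:
= (1/2)[1/76 + 1/77 - 1/177 - 1/178]
= 1371479/184373112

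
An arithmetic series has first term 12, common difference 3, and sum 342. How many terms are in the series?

Using S = n/2 × [2a + (n-1)d]
342 = n/2 × [2(12) + (n-1)(3)]
342 = n/2 × [24 + 3n - 3]
684 = n × [21 + 3n]
3n² + (21)n - 684 = 0
Discriminant: Δ = (21)² - 4(3)(-684) = 441 + 8208 = 8649
√Δ = 93
n = [-(21) + √Δ] / (2·3) = (-21 + 93) / 6 = 72 / 6 = 12
(The negative root is discarded since n must be a positive integer.)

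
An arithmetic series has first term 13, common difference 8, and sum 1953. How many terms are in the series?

Using S = n/2 × [2a + (n-1)d]
1953 = n/2 × [2(13) + (n-1)(8)]
1953 = n/2 × [26 + 8n - 8]
3906 = n × [18 + 8n]
8n² + (18)n - 3906 = 0
Discriminant: Δ = (18)² - 4(8)(-3906) = 324 + 124992 = 125316
√Δ = 354
n = [-(18) + √Δ] / (2·8) = (-18 + 354) / 16 = 336 / 16 = 21
(The negative root is discarded since n must be a positive integer.)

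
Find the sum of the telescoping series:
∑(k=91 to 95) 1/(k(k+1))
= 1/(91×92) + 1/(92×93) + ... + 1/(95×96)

Partial fractions: 1/(k(k+1)) = 1/k - 1/(k+1)
The series telescopes:
= (1/91 - 1/92) + (1/92 - 1/93) + ... + (1/95 - 1/96)
= 1/91 - 1/96
= 5/8736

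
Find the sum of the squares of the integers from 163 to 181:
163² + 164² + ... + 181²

Use ∑_{k=1}^{n} k² = n(n+1)(2n+1)/6, then subtract the first 162 terms.
∑_{k=1}^{181} k² = 181×182×363/6 = 1992991
∑_{k=1}^{162} k² = 162×163×325/6 = 1430325
∑_{k=163}^{181} k² = 1992991 - 1430325 = 562666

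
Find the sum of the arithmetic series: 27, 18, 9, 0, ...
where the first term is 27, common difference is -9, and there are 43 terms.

Sₙ = n/2 × (first + last)
Last term = a + (n-1)d = 27 + (43-1)×(-9) = -351
S_43 = 43/2 × (27 + (-351))
S_43 = 43/2 × (-324) = -6966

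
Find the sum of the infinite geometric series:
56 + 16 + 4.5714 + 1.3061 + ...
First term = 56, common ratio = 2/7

For |r| < 1, S = a / (1 - r)
S = 56 / (1 - (2/7))
S = 56 / (5/7)
S = 392/5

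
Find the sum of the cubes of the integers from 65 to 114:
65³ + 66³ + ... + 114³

Use ∑_{k=1}^{n} k³ = [n(n+1)/2]², then subtract the first 64 terms.
∑_{k=1}^{114} k³ = [114×115/2]² = 6555² = 42968025
∑_{k=1}^{64} k³ = [64×65/2]² = 2080² = 4326400
∑_{k=65}^{114} k³ = 42968025 - 4326400 = 38641625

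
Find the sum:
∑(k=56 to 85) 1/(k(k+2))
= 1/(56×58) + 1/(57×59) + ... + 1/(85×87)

Partial fractions: 1/(k(k+2)) = (1/2)[1/k - 1/(k+2)]
Telescoping leaves the first two and last two terms:
= (1/2)[1/56 + 1/57 - 1/86 - 1/87]
= 48875/7960848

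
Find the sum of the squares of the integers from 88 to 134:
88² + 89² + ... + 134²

Use ∑_{k=1}^{n} k² = n(n+1)(2n+1)/6, then subtract the first 87 terms.
∑_{k=1}^{134} k² = 134×135×269/6 = 811035
∑_{k=1}^{87} k² = 87×88×175/6 = 223300
∑_{k=88}^{134} k² = 811035 - 223300 = 587735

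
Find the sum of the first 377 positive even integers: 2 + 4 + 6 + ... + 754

Sum of first n even numbers = n(n+1)
= 377×378
= 142506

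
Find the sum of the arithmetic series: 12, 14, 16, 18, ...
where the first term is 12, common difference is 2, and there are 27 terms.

Sₙ = n/2 × (first + last)
Last term = a + (n-1)d = 12 + (27-1)×2 = 64
S_27 = 27/2 × (12 + 64)
S_27 = 27/2 × 76 = 1026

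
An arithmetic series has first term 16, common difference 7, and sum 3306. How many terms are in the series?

Using S = n/2 × [2a + (n-1)d]
3306 = n/2 × [2(16) + (n-1)(7)]
3306 = n/2 × [32 + 7n - 7]
6612 = n × [25 + 7n]
7n² + (25)n - 6612 = 0
Discriminant: Δ = (25)² - 4(7)(-6612) = 625 + 185136 = 185761
√Δ = 431
n = [-(25) + √Δ] / (2·7) = (-25 + 431) / 14 = 406 / 14 = 29
(The negative root is discarded since n must be a positive integer.)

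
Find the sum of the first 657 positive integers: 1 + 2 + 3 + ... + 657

Formula: ∑k = n(n+1)/2
= 657×658/2
= 432306/2
= 216153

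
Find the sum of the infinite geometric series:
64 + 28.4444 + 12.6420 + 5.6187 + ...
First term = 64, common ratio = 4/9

For |r| < 1, S = a / (1 - r)
S = 64 / (1 - (4/9))
S = 64 / (5/9)
S = 576/5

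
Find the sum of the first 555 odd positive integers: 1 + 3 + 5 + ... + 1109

Sum of first n odd numbers = n²
= 555²
= 308025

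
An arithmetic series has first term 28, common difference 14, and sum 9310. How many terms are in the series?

Using S = n/2 × [2a + (n-1)d]
9310 = n/2 × [2(28) + (n-1)(14)]
9310 = n/2 × [56 + 14n - 14]
18620 = n × [42 + 14n]
14n² + (42)n - 18620 = 0
Discriminant: Δ = (42)² - 4(14)(-18620) = 1764 + 1042720 = 1044484
√Δ = 1022
n = [-(42) + √Δ] / (2·14) = (-42 + 1022) / 28 = 980 / 28 = 35
(The negative root is discarded since n must be a positive integer.)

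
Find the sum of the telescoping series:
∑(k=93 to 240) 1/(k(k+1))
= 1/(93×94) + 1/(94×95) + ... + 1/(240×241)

Partial fractions: 1/(k(k+1)) = 1/k - 1/(k+1)
The series telescopes:
= (1/93 - 1/94) + (1/94 - 1/95) + ... + (1/240 - 1/241)
= 1/93 - 1/241
= 148/22413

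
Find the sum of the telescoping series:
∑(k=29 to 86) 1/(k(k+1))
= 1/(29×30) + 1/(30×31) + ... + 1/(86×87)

Partial fractions: 1/(k(k+1)) = 1/k - 1/(k+1)
The series telescopes:
= (1/29 - 1/30) + (1/30 - 1/31) + ... + (1/86 - 1/87)
= 1/29 - 1/87
= 2/87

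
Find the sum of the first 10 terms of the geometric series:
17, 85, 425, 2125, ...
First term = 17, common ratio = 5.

Sₙ = a(1 - rⁿ) / (1 - r)
S_10 = 17(1 - 5^10) / (1 - 5)
S_10 = 17(1 - 9765625) / (-4)
S_10 = 41503902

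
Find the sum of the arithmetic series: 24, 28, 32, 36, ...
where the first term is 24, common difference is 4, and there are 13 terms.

Sₙ = n/2 × (first + last)
Last term = a + (n-1)d = 24 + (13-1)×4 = 72
S_13 = 13/2 × (24 + 72)
S_13 = 13/2 × 96 = 624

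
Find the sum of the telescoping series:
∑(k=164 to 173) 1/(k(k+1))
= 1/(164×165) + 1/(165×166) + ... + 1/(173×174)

Partial fractions: 1/(k(k+1)) = 1/k - 1/(k+1)
The series telescopes:
= (1/164 - 1/165) + (1/165 - 1/166) + ... + (1/173 - 1/174)
= 1/164 - 1/174
= 5/14268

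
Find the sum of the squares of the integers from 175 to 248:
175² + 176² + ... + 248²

Use ∑_{k=1}^{n} k² = n(n+1)(2n+1)/6, then subtract the first 174 terms.
∑_{k=1}^{248} k² = 248×249×497/6 = 5115124
∑_{k=1}^{174} k² = 174×175×349/6 = 1771175
∑_{k=175}^{248} k² = 5115124 - 1771175 = 3343949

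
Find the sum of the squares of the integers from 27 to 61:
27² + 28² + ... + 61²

Use ∑_{k=1}^{n} k² = n(n+1)(2n+1)/6, then subtract the first 26 terms.
∑_{k=1}^{61} k² = 61×62×123/6 = 77531
∑_{k=1}^{26} k² = 26×27×53/6 = 6201
∑_{k=27}^{61} k² = 77531 - 6201 = 71330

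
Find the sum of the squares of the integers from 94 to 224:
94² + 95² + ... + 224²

Use ∑_{k=1}^{n} k² = n(n+1)(2n+1)/6, then subtract the first 93 terms.
∑_{k=1}^{224} k² = 224×225×449/6 = 3771600
∑_{k=1}^{93} k² = 93×94×187/6 = 272459
∑_{k=94}^{224} k² = 3771600 - 272459 = 3499141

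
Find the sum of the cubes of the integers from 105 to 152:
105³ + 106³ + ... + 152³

Use ∑_{k=1}^{n} k³ = [n(n+1)/2]², then subtract the first 104 terms.
∑_{k=1}^{152} k³ = [152×153/2]² = 11628² = 135210384
∑_{k=1}^{104} k³ = [104×105/2]² = 5460² = 29811600
∑_{k=105}^{152} k³ = 135210384 - 29811600 = 105398784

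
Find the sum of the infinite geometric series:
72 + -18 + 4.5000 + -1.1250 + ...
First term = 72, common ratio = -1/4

For |r| < 1, S = a / (1 - r)
S = 72 / (1 - (-1/4))
S = 72 / (5/4)
S = 288/5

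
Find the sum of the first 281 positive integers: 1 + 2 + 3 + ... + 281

Formula: ∑k = n(n+1)/2
= 281×282/2
= 79242/2
= 39621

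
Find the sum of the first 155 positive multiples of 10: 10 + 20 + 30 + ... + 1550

Factor out 10: = 10(1 + 2 + ... + 155) = 10 × n(n+1)/2
= 10 × 155×156/2
= 10 × 12090
= 120900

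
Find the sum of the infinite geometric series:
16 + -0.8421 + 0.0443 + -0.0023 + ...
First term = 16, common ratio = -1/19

For |r| < 1, S = a / (1 - r)
S = 16 / (1 - (-1/19))
S = 16 / (20/19)
S = 76/5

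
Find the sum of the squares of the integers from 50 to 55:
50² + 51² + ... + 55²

Use ∑_{k=1}^{n} k² = n(n+1)(2n+1)/6, then subtract the first 49 terms.
∑_{k=1}^{55} k² = 55×56×111/6 = 56980
∑_{k=1}^{49} k² = 49×50×99/6 = 40425
∑_{k=50}^{55} k² = 56980 - 40425 = 16555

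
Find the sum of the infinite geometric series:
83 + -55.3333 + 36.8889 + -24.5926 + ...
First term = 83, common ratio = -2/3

For |r| < 1, S = a / (1 - r)
S = 83 / (1 - (-2/3))
S = 83 / (5/3)
S = 249/5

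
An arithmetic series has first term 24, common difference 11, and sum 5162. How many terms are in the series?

Using S = n/2 × [2a + (n-1)d]
5162 = n/2 × [2(24) + (n-1)(11)]
5162 = n/2 × [48 + 11n - 11]
10324 = n × [37 + 11n]
11n² + (37)n - 10324 = 0
Discriminant: Δ = (37)² - 4(11)(-10324) = 1369 + 454256 = 455625
√Δ = 675
n = [-(37) + √Δ] / (2·11) = (-37 + 675) / 22 = 638 / 22 = 29
(The negative root is discarded since n must be a positive integer.)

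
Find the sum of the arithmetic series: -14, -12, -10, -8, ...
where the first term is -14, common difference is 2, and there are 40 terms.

Sₙ = n/2 × (first + last)
Last term = a + (n-1)d = -14 + (40-1)×2 = 64
S_40 = 40/2 × (-14 + 64)
S_40 = 40/2 × 50 = 1000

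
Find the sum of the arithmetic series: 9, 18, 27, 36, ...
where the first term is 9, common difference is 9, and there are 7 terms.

Sₙ = n/2 × (first + last)
Last term = a + (n-1)d = 9 + (7-1)×9 = 63
S_7 = 7/2 × (9 + 63)
S_7 = 7/2 × 72 = 252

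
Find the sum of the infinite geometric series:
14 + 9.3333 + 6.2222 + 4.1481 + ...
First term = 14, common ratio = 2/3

For |r| < 1, S = a / (1 - r)
S = 14 / (1 - (2/3))
S = 14 / (1/3)
S = 42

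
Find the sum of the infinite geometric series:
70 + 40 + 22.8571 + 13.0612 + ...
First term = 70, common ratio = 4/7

For |r| < 1, S = a / (1 - r)
S = 70 / (1 - (4/7))
S = 70 / (3/7)
S = 490/3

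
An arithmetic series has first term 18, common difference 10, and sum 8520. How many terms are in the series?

Using S = n/2 × [2a + (n-1)d]
8520 = n/2 × [2(18) + (n-1)(10)]
8520 = n/2 × [36 + 10n - 10]
17040 = n × [26 + 10n]
10n² + (26)n - 17040 = 0
Discriminant: Δ = (26)² - 4(10)(-17040) = 676 + 681600 = 682276
√Δ = 826
n = [-(26) + √Δ] / (2·10) = (-26 + 826) / 20 = 800 / 20 = 40
(The negative root is discarded since n must be a positive integer.)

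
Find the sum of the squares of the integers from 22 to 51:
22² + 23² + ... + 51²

Use ∑_{k=1}^{n} k² = n(n+1)(2n+1)/6, then subtract the first 21 terms.
∑_{k=1}^{51} k² = 51×52×103/6 = 45526
∑_{k=1}^{21} k² = 21×22×43/6 = 3311
∑_{k=22}^{51} k² = 45526 - 3311 = 42215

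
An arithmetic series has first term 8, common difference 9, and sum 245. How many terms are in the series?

Using S = n/2 × [2a + (n-1)d]
245 = n/2 × [2(8) + (n-1)(9)]
245 = n/2 × [16 + 9n - 9]
490 = n × [7 + 9n]
9n² + (7)n - 490 = 0
Discriminant: Δ = (7)² - 4(9)(-490) = 49 + 17640 = 17689
√Δ = 133
n = [-(7) + √Δ] / (2·9) = (-7 + 133) / 18 = 126 / 18 = 7
(The negative root is discarded since n must be a positive integer.)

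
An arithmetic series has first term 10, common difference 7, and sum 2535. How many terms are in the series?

Using S = n/2 × [2a + (n-1)d]
2535 = n/2 × [2(10) + (n-1)(7)]
2535 = n/2 × [20 + 7n - 7]
5070 = n × [13 + 7n]
7n² + (13)n - 5070 = 0
Discriminant: Δ = (13)² - 4(7)(-5070) = 169 + 141960 = 142129
√Δ = 377
n = [-(13) + √Δ] / (2·7) = (-13 + 377) / 14 = 364 / 14 = 26
(The negative root is discarded since n must be a positive integer.)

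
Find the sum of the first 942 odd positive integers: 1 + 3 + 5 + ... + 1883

Sum of first n odd numbers = n²
= 942²
= 887364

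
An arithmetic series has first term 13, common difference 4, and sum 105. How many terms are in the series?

Using S = n/2 × [2a + (n-1)d]
105 = n/2 × [2(13) + (n-1)(4)]
105 = n/2 × [26 + 4n - 4]
210 = n × [22 + 4n]
4n² + (22)n - 210 = 0
Discriminant: Δ = (22)² - 4(4)(-210) = 484 + 3360 = 3844
√Δ = 62
n = [-(22) + √Δ] / (2·4) = (-22 + 62) / 8 = 40 / 8 = 5
(The negative root is discarded since n must be a positive integer.)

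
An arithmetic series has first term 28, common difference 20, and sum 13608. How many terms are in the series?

Using S = n/2 × [2a + (n-1)d]
13608 = n/2 × [2(28) + (n-1)(20)]
13608 = n/2 × [56 + 20n - 20]
27216 = n × [36 + 20n]
20n² + (36)n - 27216 = 0
Discriminant: Δ = (36)² - 4(20)(-27216) = 1296 + 2177280 = 2178576
√Δ = 1476
n = [-(36) + √Δ] / (2·20) = (-36 + 1476) / 40 = 1440 / 40 = 36
(The negative root is discarded since n must be a positive integer.)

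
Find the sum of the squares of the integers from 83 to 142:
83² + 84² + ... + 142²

Use ∑_{k=1}^{n} k² = n(n+1)(2n+1)/6, then subtract the first 82 terms.
∑_{k=1}^{142} k² = 142×143×285/6 = 964535
∑_{k=1}^{82} k² = 82×83×165/6 = 187165
∑_{k=83}^{142} k² = 964535 - 187165 = 777370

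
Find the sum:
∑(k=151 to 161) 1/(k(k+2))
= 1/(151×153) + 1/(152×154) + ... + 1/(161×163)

Partial fractions: 1/(k(k+2)) = (1/2)[1/k - 1/(k+2)]
Telescoping leaves the first two and last two terms:
= (1/2)[1/151 + 1/152 - 1/162 - 1/163]
= 270809/606070512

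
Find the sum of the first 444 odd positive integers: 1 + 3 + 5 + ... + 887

Sum of first n odd numbers = n²
= 444²
= 197136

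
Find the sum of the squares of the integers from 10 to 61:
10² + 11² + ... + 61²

Use ∑_{k=1}^{n} k² = n(n+1)(2n+1)/6, then subtract the first 9 terms.
∑_{k=1}^{61} k² = 61×62×123/6 = 77531
∑_{k=1}^{9} k² = 9×10×19/6 = 285
∑_{k=10}^{61} k² = 77531 - 285 = 77246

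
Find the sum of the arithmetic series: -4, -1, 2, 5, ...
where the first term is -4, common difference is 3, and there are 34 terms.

Sₙ = n/2 × (first + last)
Last term = a + (n-1)d = -4 + (34-1)×3 = 95
S_34 = 34/2 × (-4 + 95)
S_34 = 34/2 × 91 = 1547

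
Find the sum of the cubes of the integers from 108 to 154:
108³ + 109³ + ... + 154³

Use ∑_{k=1}^{n} k³ = [n(n+1)/2]², then subtract the first 107 terms.
∑_{k=1}^{154} k³ = [154×155/2]² = 11935² = 142444225
∑_{k=1}^{107} k³ = [107×108/2]² = 5778² = 33385284
∑_{k=108}^{154} k³ = 142444225 - 33385284 = 109058941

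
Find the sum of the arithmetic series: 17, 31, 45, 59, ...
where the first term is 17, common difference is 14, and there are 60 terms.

Sₙ = n/2 × (first + last)
Last term = a + (n-1)d = 17 + (60-1)×14 = 843
S_60 = 60/2 × (17 + 843)
S_60 = 60/2 × 860 = 25800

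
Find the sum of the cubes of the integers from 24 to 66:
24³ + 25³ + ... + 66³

Use ∑_{k=1}^{n} k³ = [n(n+1)/2]², then subtract the first 23 terms.
∑_{k=1}^{66} k³ = [66×67/2]² = 2211² = 4888521
∑_{k=1}^{23} k³ = [23×24/2]² = 276² = 76176
∑_{k=24}^{66} k³ = 4888521 - 76176 = 4812345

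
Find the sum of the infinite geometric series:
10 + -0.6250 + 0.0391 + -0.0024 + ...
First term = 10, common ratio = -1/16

For |r| < 1, S = a / (1 - r)
S = 10 / (1 - (-1/16))
S = 10 / (17/16)
S = 160/17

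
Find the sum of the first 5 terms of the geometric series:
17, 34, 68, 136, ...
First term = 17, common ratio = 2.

Sₙ = a(1 - rⁿ) / (1 - r)
S_5 = 17(1 - 2^5) / (1 - 2)
S_5 = 17(1 - 32) / (-1)
S_5 = 527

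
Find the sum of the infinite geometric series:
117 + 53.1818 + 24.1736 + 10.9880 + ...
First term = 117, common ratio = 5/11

For |r| < 1, S = a / (1 - r)
S = 117 / (1 - (5/11))
S = 117 / (6/11)
S = 429/2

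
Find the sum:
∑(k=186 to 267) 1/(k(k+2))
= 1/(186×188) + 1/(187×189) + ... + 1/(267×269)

Partial fractions: 1/(k(k+2)) = (1/2)[1/k - 1/(k+2)]
Telescoping leaves the first two and last two terms:
= (1/2)[1/186 + 1/187 - 1/268 - 1/269]
= 4106191/2507503944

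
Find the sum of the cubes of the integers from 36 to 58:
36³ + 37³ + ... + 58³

Use ∑_{k=1}^{n} k³ = [n(n+1)/2]², then subtract the first 35 terms.
∑_{k=1}^{58} k³ = [58×59/2]² = 1711² = 2927521
∑_{k=1}^{35} k³ = [35×36/2]² = 630² = 396900
∑_{k=36}^{58} k³ = 2927521 - 396900 = 2530621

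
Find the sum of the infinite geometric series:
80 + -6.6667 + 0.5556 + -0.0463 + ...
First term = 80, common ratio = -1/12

For |r| < 1, S = a / (1 - r)
S = 80 / (1 - (-1/12))
S = 80 / (13/12)
S = 960/13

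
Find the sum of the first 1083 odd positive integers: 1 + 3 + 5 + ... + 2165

Sum of first n odd numbers = n²
= 1083²
= 1172889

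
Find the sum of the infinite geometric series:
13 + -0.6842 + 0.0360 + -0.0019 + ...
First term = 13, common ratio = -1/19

For |r| < 1, S = a / (1 - r)
S = 13 / (1 - (-1/19))
S = 13 / (20/19)
S = 247/20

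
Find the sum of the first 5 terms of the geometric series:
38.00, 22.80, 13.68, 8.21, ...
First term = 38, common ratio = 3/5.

Sₙ = a(1 - rⁿ) / (1 - r)
S_5 = 38(1 - (3/5)^5) / (1 - (3/5))
S_5 = 38(1 - (243/3125)) / (2/5)
S_5 = 54758/625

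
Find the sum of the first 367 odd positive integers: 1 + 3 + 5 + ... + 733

Sum of first n odd numbers = n²
= 367²
= 134689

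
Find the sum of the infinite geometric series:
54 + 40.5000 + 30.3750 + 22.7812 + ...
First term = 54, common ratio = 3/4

For |r| < 1, S = a / (1 - r)
S = 54 / (1 - (3/4))
S = 54 / (1/4)
S = 216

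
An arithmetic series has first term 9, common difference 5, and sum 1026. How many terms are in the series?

Using S = n/2 × [2a + (n-1)d]
1026 = n/2 × [2(9) + (n-1)(5)]
1026 = n/2 × [18 + 5n - 5]
2052 = n × [13 + 5n]
5n² + (13)n - 2052 = 0
Discriminant: Δ = (13)² - 4(5)(-2052) = 169 + 41040 = 41209
√Δ = 203
n = [-(13) + √Δ] / (2·5) = (-13 + 203) / 10 = 190 / 10 = 19
(The negative root is discarded since n must be a positive integer.)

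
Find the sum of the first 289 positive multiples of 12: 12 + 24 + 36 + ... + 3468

Factor out 12: = 12(1 + 2 + ... + 289) = 12 × n(n+1)/2
= 12 × 289×290/2
= 12 × 41905
= 502860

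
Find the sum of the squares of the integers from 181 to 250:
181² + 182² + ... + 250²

Use ∑_{k=1}^{n} k² = n(n+1)(2n+1)/6, then subtract the first 180 terms.
∑_{k=1}^{250} k² = 250×251×501/6 = 5239625
∑_{k=1}^{180} k² = 180×181×361/6 = 1960230
∑_{k=181}^{250} k² = 5239625 - 1960230 = 3279395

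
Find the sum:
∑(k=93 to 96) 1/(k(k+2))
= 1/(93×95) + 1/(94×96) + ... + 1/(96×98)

Partial fractions: 1/(k(k+2)) = (1/2)[1/k - 1/(k+2)]
Telescoping leaves the first two and last two terms:
= (1/2)[1/93 + 1/94 - 1/97 - 1/98]
= 18233/41550726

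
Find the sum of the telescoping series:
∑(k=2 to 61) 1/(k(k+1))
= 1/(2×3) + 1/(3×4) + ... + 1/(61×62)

Partial fractions: 1/(k(k+1)) = 1/k - 1/(k+1)
The series telescopes:
= (1/2 - 1/3) + (1/3 - 1/4) + ... + (1/61 - 1/62)
= 1/2 - 1/62
= 15/31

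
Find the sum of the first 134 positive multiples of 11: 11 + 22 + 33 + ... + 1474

Factor out 11: = 11(1 + 2 + ... + 134) = 11 × n(n+1)/2
= 11 × 134×135/2
= 11 × 9045
= 99495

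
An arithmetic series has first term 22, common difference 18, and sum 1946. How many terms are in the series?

Using S = n/2 × [2a + (n-1)d]
1946 = n/2 × [2(22) + (n-1)(18)]
1946 = n/2 × [44 + 18n - 18]
3892 = n × [26 + 18n]
18n² + (26)n - 3892 = 0
Discriminant: Δ = (26)² - 4(18)(-3892) = 676 + 280224 = 280900
√Δ = 530
n = [-(26) + √Δ] / (2·18) = (-26 + 530) / 36 = 504 / 36 = 14
(The negative root is discarded since n must be a positive integer.)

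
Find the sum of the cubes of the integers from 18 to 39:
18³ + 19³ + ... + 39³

Use ∑_{k=1}^{n} k³ = [n(n+1)/2]², then subtract the first 17 terms.
∑_{k=1}^{39} k³ = [39×40/2]² = 780² = 608400
∑_{k=1}^{17} k³ = [17×18/2]² = 153² = 23409
∑_{k=18}^{39} k³ = 608400 - 23409 = 584991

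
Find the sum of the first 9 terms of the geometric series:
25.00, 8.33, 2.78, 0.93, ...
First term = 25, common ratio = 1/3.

Sₙ = a(1 - rⁿ) / (1 - r)
S_9 = 25(1 - (1/3)^9) / (1 - (1/3))
S_9 = 25(1 - (1/19683)) / (2/3)
S_9 = 246025/6561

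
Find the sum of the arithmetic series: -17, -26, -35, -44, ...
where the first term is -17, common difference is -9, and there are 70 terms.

Sₙ = n/2 × (first + last)
Last term = a + (n-1)d = -17 + (70-1)×(-9) = -638
S_70 = 70/2 × (-17 + (-638))
S_70 = 70/2 × (-655) = -22925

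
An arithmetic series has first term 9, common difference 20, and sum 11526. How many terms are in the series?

Using S = n/2 × [2a + (n-1)d]
11526 = n/2 × [2(9) + (n-1)(20)]
11526 = n/2 × [18 + 20n - 20]
23052 = n × [-2 + 20n]
20n² + (-2)n - 23052 = 0
Discriminant: Δ = (-2)² - 4(20)(-23052) = 4 + 1844160 = 1844164
√Δ = 1358
n = [-(-2) + √Δ] / (2·20) = (2 + 1358) / 40 = 1360 / 40 = 34
(The negative root is discarded since n must be a positive integer.)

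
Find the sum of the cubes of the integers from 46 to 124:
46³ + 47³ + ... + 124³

Use ∑_{k=1}^{n} k³ = [n(n+1)/2]², then subtract the first 45 terms.
∑_{k=1}^{124} k³ = [124×125/2]² = 7750² = 60062500
∑_{k=1}^{45} k³ = [45×46/2]² = 1035² = 1071225
∑_{k=46}^{124} k³ = 60062500 - 1071225 = 58991275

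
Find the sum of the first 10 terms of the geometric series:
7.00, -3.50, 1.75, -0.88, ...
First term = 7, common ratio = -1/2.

Sₙ = a(1 - rⁿ) / (1 - r)
S_10 = 7(1 - (-1/2)^10) / (1 - (-1/2))
S_10 = 7(1 - (1/1024)) / (3/2)
S_10 = 2387/512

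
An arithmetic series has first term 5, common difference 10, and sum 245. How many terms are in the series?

Using S = n/2 × [2a + (n-1)d]
245 = n/2 × [2(5) + (n-1)(10)]
245 = n/2 × [10 + 10n - 10]
490 = n × [0 + 10n]
10n² + (0)n - 490 = 0
Discriminant: Δ = (0)² - 4(10)(-490) = 0 + 19600 = 19600
√Δ = 140
n = [-(0) + √Δ] / (2·10) = (0 + 140) / 20 = 140 / 20 = 7
(The negative root is discarded since n must be a positive integer.)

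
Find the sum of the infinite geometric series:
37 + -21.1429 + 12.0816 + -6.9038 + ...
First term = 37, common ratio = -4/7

For |r| < 1, S = a / (1 - r)
S = 37 / (1 - (-4/7))
S = 37 / (11/7)
S = 259/11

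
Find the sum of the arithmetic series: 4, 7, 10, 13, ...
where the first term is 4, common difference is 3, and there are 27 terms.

Sₙ = n/2 × (first + last)
Last term = a + (n-1)d = 4 + (27-1)×3 = 82
S_27 = 27/2 × (4 + 82)
S_27 = 27/2 × 86 = 1161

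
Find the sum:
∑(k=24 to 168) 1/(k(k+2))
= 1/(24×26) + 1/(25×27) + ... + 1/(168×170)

Partial fractions: 1/(k(k+2)) = (1/2)[1/k - 1/(k+2)]
Telescoping leaves the first two and last two terms:
= (1/2)[1/24 + 1/25 - 1/169 - 1/170]
= 120437/3447600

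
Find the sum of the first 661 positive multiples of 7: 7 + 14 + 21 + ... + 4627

Factor out 7: = 7(1 + 2 + ... + 661) = 7 × n(n+1)/2
= 7 × 661×662/2
= 7 × 218791
= 1531537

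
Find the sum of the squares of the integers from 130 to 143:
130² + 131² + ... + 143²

Use ∑_{k=1}^{n} k² = n(n+1)(2n+1)/6, then subtract the first 129 terms.
∑_{k=1}^{143} k² = 143×144×287/6 = 984984
∑_{k=1}^{129} k² = 129×130×259/6 = 723905
∑_{k=130}^{143} k² = 984984 - 723905 = 261079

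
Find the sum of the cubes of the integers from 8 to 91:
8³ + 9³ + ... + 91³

Use ∑_{k=1}^{n} k³ = [n(n+1)/2]², then subtract the first 7 terms.
∑_{k=1}^{91} k³ = [91×92/2]² = 4186² = 17522596
∑_{k=1}^{7} k³ = [7×8/2]² = 28² = 784
∑_{k=8}^{91} k³ = 17522596 - 784 = 17521812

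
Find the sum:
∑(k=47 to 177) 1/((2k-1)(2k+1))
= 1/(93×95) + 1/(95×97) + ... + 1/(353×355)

Partial fractions: 1/((2k-1)(2k+1)) = (1/2)[1/(2k-1) - 1/(2k+1)]
The series telescopes:
= (1/2)[1/93 - 1/355]
= 131/33015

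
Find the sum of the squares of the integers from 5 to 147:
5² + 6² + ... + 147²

Use ∑_{k=1}^{n} k² = n(n+1)(2n+1)/6, then subtract the first 4 terms.
∑_{k=1}^{147} k² = 147×148×295/6 = 1069670
∑_{k=1}^{4} k² = 4×5×9/6 = 30
∑_{k=5}^{147} k² = 1069670 - 30 = 1069640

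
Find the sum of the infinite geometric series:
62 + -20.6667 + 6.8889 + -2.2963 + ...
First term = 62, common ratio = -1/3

For |r| < 1, S = a / (1 - r)
S = 62 / (1 - (-1/3))
S = 62 / (4/3)
S = 93/2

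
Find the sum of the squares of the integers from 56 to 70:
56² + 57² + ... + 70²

Use ∑_{k=1}^{n} k² = n(n+1)(2n+1)/6, then subtract the first 55 terms.
∑_{k=1}^{70} k² = 70×71×141/6 = 116795
∑_{k=1}^{55} k² = 55×56×111/6 = 56980
∑_{k=56}^{70} k² = 116795 - 56980 = 59815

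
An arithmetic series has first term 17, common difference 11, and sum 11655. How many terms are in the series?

Using S = n/2 × [2a + (n-1)d]
11655 = n/2 × [2(17) + (n-1)(11)]
11655 = n/2 × [34 + 11n - 11]
23310 = n × [23 + 11n]
11n² + (23)n - 23310 = 0
Discriminant: Δ = (23)² - 4(11)(-23310) = 529 + 1025640 = 1026169
√Δ = 1013
n = [-(23) + √Δ] / (2·11) = (-23 + 1013) / 22 = 990 / 22 = 45
(The negative root is discarded since n must be a positive integer.)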